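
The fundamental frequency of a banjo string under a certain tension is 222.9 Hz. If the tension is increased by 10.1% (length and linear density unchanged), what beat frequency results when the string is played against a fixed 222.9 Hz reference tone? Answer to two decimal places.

10.99 Hz

For a string, f ∝ √T, so the new frequency is 222.9·√1.101 = 233.8857 Hz.
f_beat = |233.8857 − 222.9| = 10.99 Hz.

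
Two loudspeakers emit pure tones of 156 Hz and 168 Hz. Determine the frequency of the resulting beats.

12 Hz

Beats arise from superposition of two nearby frequencies; the beat rate is |f₁ − f₂|.
|156 − 168| = 12 Hz.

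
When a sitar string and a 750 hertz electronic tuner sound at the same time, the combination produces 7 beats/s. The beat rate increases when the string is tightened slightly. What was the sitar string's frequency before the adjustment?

757 Hz

|f − 750| = 7, so the sitar string was at either 743 Hz or 757 Hz.
Increasing tension raises a string's frequency; the adjustment raises the sitar string's frequency.
The beat rate rose, so the adjustment moved the sitar string further from 750 Hz — it was already above the reference.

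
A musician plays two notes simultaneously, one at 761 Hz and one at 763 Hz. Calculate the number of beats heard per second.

Beats arise from superposition of two nearby frequencies; the beat rate is |f₁ − f₂|.
|761 − 763| = 2 Hz.

2 Hz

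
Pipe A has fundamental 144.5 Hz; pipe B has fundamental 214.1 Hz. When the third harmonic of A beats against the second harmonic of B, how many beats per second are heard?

5.3 Hz

Third harmonic of the first: 3·144.5 = 433.5 Hz.
Second harmonic of the second: 2·214.1 = 428.2 Hz.
f_beat = |433.5 − 428.2| = 5.3 Hz.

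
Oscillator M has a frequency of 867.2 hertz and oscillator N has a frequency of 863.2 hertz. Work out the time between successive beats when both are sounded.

f_beat = |867.2 − 863.2| = 4 Hz.
Beat period T = 1 / f_beat = 1 / 4 s.

0.250 s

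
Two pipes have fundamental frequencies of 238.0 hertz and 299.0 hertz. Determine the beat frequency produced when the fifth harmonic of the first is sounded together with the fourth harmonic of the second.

6.0 Hz

Fifth harmonic of the first: 5·238.0 = 1190.0 Hz.
Fourth harmonic of the second: 4·299.0 = 1196.0 Hz.
f_beat = |1190.0 − 1196.0| = 6.0 Hz.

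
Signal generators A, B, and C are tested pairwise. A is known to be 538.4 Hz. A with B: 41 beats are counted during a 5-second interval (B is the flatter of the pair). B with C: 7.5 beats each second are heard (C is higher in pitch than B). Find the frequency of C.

537.7 Hz

A–B: Beat frequency = 41/5 = 8.2 Hz.
B is below A, so f_B = 538.4 − 8.2 = 530.2 Hz.
C is above B, so f_C = 530.2 + 7.5 = 537.7 Hz.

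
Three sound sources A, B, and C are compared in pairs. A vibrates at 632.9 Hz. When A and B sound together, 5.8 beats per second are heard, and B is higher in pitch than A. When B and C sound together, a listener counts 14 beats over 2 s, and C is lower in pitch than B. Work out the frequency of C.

631.7 Hz

B is above A, so f_B = 632.9 + 5.8 = 638.7 Hz.
B–C: Beat frequency = 14/2 = 7 Hz.
C is below B, so f_C = 638.7 − 7 = 631.7 Hz.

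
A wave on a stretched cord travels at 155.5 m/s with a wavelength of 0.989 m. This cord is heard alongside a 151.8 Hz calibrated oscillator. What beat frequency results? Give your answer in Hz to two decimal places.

5.43 Hz

Source frequency f = v/λ = 155.5/0.989 = 157.2295 Hz.
f_beat = |157.2295 − 151.8| = 5.43 Hz.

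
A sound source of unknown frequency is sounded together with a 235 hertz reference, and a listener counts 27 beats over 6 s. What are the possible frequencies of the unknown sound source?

230.5 Hz or 239.5 Hz

Beat frequency = 27/6 = 4.5 Hz.
|f − 235| = 4.5, so f = 235 ± 4.5.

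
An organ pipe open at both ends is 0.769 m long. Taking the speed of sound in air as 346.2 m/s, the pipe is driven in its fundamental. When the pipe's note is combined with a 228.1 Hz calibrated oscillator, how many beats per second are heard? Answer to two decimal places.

3.00 Hz

Open pipe: f_n = n·v/(2L) = 1·346.2/(2·0.769) = 225.0975 Hz.
f_beat = |225.0975 − 228.1| = 3.00 Hz.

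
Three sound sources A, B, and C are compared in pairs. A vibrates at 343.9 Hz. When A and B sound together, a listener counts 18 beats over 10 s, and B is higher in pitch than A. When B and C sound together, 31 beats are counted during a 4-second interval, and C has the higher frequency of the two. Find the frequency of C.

A–B: Beat frequency = 18/10 = 1.8 Hz.
B is above A, so f_B = 343.9 + 1.8 = 345.7 Hz.
B–C: Beat frequency = 31/4 = 7.75 Hz.
C is above B, so f_C = 345.7 + 7.75 = 353.45 Hz.

353.45 Hz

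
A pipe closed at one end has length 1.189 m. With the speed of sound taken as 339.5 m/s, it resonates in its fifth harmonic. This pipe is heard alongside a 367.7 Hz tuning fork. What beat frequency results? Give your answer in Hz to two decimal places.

10.78 Hz

Closed pipe (odd harmonics): f_n = n·v/(4L) = 5·339.5/(4·1.189) = 356.9176 Hz.
f_beat = |356.9176 − 367.7| = 10.78 Hz.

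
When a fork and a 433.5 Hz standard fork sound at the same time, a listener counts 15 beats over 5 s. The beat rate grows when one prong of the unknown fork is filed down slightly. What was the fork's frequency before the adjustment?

436.5 Hz

Beat frequency = 15/5 = 3 Hz.
|f − 433.5| = 3, so the fork was at either 430.5 Hz or 436.5 Hz.
Filing a prong removes mass and raises the fork's frequency; the adjustment raises the fork's frequency.
The beat rate rose, so the adjustment moved the fork further from 433.5 Hz — it was already above the reference.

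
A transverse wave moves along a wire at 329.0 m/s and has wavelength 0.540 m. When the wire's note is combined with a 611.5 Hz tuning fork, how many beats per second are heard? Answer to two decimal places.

2.24 Hz

Source frequency f = v/λ = 329.0/0.540 = 609.2593 Hz.
f_beat = |609.2593 − 611.5| = 2.24 Hz.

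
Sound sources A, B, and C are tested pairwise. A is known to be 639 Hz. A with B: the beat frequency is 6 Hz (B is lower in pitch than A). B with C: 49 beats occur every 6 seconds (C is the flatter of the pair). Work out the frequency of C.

B is below A, so f_B = 639 − 6 = 633 Hz.
B–C: Beat frequency = 49/6 = 8.1667 Hz.
C is below B, so f_C = 633 − 8.1667 = 624.8333 Hz.

624.8333 Hz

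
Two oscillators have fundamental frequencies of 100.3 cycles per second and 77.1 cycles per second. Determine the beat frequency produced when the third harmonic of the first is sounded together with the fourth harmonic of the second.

7.5 Hz

Third harmonic of the first: 3·100.3 = 300.9 Hz.
Fourth harmonic of the second: 4·77.1 = 308.4 Hz.
f_beat = |300.9 − 308.4| = 7.5 Hz.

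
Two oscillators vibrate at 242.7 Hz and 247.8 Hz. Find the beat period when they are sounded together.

f_beat = |242.7 − 247.8| = 5.1 Hz.
Beat period T = 1 / f_beat = 1 / 5.1 s.

0.196 s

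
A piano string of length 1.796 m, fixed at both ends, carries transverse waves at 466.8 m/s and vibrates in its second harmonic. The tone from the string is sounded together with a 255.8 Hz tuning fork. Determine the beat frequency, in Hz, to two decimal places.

For a string fixed at both ends, f_n = n·v/(2L) = 2·466.8/(2·1.796) = 259.9109 Hz.
f_beat = |259.9109 − 255.8| = 4.11 Hz.

4.11 Hz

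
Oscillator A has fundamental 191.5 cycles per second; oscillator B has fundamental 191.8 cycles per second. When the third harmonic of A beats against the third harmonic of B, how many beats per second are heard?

Third harmonic of the first: 3·191.5 = 574.5 Hz.
Third harmonic of the second: 3·191.8 = 575.4 Hz.
f_beat = |574.5 − 575.4| = 0.9 Hz.

0.9 Hz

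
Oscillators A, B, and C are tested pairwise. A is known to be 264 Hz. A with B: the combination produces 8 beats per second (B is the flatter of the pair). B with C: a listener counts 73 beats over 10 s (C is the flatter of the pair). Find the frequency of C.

248.7 Hz

B is below A, so f_B = 264 − 8 = 256 Hz.
B–C: Beat frequency = 73/10 = 7.3 Hz.
C is below B, so f_C = 256 − 7.3 = 248.7 Hz.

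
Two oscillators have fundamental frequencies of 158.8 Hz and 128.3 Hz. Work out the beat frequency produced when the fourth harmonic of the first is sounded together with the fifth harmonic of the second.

6.3 Hz

Fourth harmonic of the first: 4·158.8 = 635.2 Hz.
Fifth harmonic of the second: 5·128.3 = 641.5 Hz.
f_beat = |635.2 − 641.5| = 6.3 Hz.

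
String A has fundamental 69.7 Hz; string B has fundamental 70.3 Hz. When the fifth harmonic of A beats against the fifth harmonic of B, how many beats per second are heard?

Fifth harmonic of the first: 5·69.7 = 348.5 Hz.
Fifth harmonic of the second: 5·70.3 = 351.5 Hz.
f_beat = |348.5 − 351.5| = 3.0 Hz.

3.0 Hz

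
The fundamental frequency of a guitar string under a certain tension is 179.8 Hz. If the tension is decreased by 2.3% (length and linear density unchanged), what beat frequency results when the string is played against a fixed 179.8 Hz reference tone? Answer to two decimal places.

For a string, f ∝ √T, so the new frequency is 179.8·√0.977 = 177.7203 Hz.
f_beat = |177.7203 − 179.8| = 2.08 Hz.

2.08 Hz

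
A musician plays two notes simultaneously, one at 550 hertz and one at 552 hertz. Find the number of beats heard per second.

2 Hz

Beats arise from superposition of two nearby frequencies; the beat rate is |f₁ − f₂|.
|550 − 552| = 2 Hz.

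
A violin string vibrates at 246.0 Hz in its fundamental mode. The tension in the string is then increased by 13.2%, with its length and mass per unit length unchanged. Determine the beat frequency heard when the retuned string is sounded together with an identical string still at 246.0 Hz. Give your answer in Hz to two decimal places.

For a string, f ∝ √T, so the new frequency is 246.0·√1.132 = 261.7329 Hz.
f_beat = |261.7329 − 246.0| = 15.73 Hz.

15.73 Hz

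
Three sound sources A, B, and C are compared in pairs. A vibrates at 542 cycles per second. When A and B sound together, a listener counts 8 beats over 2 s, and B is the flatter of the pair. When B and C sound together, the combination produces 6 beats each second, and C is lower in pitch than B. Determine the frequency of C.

532 Hz

A–B: Beat frequency = 8/2 = 4 Hz.
B is below A, so f_B = 542 − 4 = 538 Hz.
C is below B, so f_C = 538 − 6 = 532 Hz.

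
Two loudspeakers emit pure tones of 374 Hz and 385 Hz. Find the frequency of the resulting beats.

f_beat = |f₁ − f₂|.
|374 − 385| = 11 Hz.

11 Hz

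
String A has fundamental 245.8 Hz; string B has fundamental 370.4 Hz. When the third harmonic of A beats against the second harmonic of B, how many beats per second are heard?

3.4 Hz

Third harmonic of the first: 3·245.8 = 737.4 Hz.
Second harmonic of the second: 2·370.4 = 740.8 Hz.
f_beat = |737.4 − 740.8| = 3.4 Hz.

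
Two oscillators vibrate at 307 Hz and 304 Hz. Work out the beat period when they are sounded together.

f_beat = |307 − 304| = 3 Hz.
Beat period T = 1 / f_beat = 1 / 3 s.

0.333 s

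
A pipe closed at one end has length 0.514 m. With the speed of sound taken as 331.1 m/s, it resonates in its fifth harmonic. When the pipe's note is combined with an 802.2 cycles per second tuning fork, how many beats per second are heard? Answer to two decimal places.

3.00 Hz

Closed pipe (odd harmonics): f_n = n·v/(4L) = 5·331.1/(4·0.514) = 805.2043 Hz.
f_beat = |805.2043 − 802.2| = 3.00 Hz.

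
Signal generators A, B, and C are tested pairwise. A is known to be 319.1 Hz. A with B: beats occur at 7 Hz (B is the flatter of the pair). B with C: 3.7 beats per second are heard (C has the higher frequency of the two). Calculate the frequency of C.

B is below A, so f_B = 319.1 − 7 = 312.1 Hz.
C is above B, so f_C = 312.1 + 3.7 = 315.8 Hz.

315.8 Hz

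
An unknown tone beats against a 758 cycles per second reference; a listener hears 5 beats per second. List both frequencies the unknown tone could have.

753 Hz or 763 Hz

|f − 758| = 5, so f = 758 ± 5.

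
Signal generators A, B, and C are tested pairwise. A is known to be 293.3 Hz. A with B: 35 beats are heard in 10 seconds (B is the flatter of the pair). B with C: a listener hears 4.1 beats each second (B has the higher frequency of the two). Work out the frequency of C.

A–B: Beat frequency = 35/10 = 3.5 Hz.
B is below A, so f_B = 293.3 − 3.5 = 289.8 Hz.
C is below B, so f_C = 289.8 − 4.1 = 285.7 Hz.

285.7 Hz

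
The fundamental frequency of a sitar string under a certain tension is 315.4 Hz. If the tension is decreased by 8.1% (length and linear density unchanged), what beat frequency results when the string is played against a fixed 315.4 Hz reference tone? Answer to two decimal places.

For a string, f ∝ √T, so the new frequency is 315.4·√0.919 = 302.3566 Hz.
f_beat = |302.3566 − 315.4| = 13.04 Hz.

13.04 Hz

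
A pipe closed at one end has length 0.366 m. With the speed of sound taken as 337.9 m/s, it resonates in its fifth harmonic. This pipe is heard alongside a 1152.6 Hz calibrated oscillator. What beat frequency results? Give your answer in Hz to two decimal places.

Closed pipe (odd harmonics): f_n = n·v/(4L) = 5·337.9/(4·0.366) = 1154.0301 Hz.
f_beat = |1154.0301 − 1152.6| = 1.43 Hz.

1.43 Hz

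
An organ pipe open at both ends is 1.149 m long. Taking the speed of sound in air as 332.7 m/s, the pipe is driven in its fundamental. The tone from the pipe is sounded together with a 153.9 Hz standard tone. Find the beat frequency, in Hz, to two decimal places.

Open pipe: f_n = n·v/(2L) = 1·332.7/(2·1.149) = 144.7781 Hz.
f_beat = |144.7781 − 153.9| = 9.12 Hz.

9.12 Hz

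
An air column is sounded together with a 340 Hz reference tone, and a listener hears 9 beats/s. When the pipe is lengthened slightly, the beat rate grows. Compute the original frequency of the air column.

|f − 340| = 9, so the air column was at either 331 Hz or 349 Hz.
A longer pipe has a lower fundamental; the adjustment lowers the air column's frequency.
The beat rate rose, so the adjustment moved the air column further from 340 Hz — it was already below the reference.

331 Hz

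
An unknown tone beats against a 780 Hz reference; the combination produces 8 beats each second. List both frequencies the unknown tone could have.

772 Hz or 788 Hz

|f − 780| = 8, so f = 780 ± 8.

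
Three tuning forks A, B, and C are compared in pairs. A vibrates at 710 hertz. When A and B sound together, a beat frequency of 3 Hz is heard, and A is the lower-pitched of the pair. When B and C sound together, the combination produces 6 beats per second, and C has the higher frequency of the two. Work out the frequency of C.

719 Hz

B is above A, so f_B = 710 + 3 = 713 Hz.
C is above B, so f_C = 713 + 6 = 719 Hz.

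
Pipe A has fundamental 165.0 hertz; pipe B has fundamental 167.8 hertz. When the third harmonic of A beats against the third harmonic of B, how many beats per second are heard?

8.4 Hz

Third harmonic of the first: 3·165.0 = 495.0 Hz.
Third harmonic of the second: 3·167.8 = 503.4 Hz.
f_beat = |495.0 − 503.4| = 8.4 Hz.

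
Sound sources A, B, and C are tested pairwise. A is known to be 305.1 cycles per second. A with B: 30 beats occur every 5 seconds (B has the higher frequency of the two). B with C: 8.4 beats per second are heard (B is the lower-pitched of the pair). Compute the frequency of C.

319.5 Hz

A–B: Beat frequency = 30/5 = 6 Hz.
B is above A, so f_B = 305.1 + 6 = 311.1 Hz.
C is above B, so f_C = 311.1 + 8.4 = 319.5 Hz.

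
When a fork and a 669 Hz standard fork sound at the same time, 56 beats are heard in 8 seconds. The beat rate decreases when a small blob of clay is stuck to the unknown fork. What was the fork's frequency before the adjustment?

Beat frequency = 56/8 = 7 Hz.
|f − 669| = 7, so the fork was at either 662 Hz or 676 Hz.
Adding mass to a fork lowers its frequency; the adjustment lowers the fork's frequency.
The beat rate fell, so the adjustment moved the fork toward 669 Hz — it must have started above the reference.

676 Hz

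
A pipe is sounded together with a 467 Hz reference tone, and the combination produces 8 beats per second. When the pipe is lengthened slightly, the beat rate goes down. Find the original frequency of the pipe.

|f − 467| = 8, so the pipe was at either 459 Hz or 475 Hz.
A longer pipe has a lower fundamental; the adjustment lowers the pipe's frequency.
The beat rate fell, so the adjustment moved the pipe toward 467 Hz — it must have started above the reference.

475 Hz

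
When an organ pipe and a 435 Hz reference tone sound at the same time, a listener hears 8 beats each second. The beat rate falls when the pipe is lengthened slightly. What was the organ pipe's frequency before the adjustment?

443 Hz

|f − 435| = 8, so the organ pipe was at either 427 Hz or 443 Hz.
A longer pipe has a lower fundamental; the adjustment lowers the organ pipe's frequency.
The beat rate fell, so the adjustment moved the organ pipe toward 435 Hz — it must have started above the reference.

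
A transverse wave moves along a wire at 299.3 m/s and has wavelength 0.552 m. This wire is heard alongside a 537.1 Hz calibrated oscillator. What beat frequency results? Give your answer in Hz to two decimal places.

5.11 Hz

Source frequency f = v/λ = 299.3/0.552 = 542.2101 Hz.
f_beat = |542.2101 − 537.1| = 5.11 Hz.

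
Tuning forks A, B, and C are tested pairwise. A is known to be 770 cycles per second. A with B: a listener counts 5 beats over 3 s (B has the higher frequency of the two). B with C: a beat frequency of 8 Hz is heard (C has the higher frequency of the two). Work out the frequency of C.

A–B: Beat frequency = 5/3 = 1.6667 Hz.
B is above A, so f_B = 770 + 1.6667 = 771.6667 Hz.
C is above B, so f_C = 771.6667 + 8 = 779.6667 Hz.

779.6667 Hz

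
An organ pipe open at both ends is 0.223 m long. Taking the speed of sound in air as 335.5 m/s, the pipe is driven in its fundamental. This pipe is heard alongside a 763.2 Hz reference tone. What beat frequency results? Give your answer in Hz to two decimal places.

Open pipe: f_n = n·v/(2L) = 1·335.5/(2·0.223) = 752.2422 Hz.
f_beat = |752.2422 − 763.2| = 10.96 Hz.

10.96 Hz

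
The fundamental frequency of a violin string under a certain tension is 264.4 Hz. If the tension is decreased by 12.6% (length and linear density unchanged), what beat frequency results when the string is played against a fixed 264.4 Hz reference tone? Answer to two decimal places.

17.22 Hz

For a string, f ∝ √T, so the new frequency is 264.4·√0.874 = 247.1822 Hz.
f_beat = |247.1822 − 264.4| = 17.22 Hz.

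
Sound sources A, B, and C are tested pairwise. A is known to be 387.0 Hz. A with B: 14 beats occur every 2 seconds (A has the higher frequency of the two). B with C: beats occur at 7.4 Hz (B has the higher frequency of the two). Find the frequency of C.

A–B: Beat frequency = 14/2 = 7 Hz.
B is below A, so f_B = 387.0 − 7 = 380 Hz.
C is below B, so f_C = 380 − 7.4 = 372.6 Hz.

372.6 Hz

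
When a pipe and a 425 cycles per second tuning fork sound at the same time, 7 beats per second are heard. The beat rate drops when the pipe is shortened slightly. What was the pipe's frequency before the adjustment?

418 Hz

|f − 425| = 7, so the pipe was at either 418 Hz or 432 Hz.
A shorter pipe has a higher fundamental; the adjustment raises the pipe's frequency.
The beat rate fell, so the adjustment moved the pipe toward 425 Hz — it must have started below the reference.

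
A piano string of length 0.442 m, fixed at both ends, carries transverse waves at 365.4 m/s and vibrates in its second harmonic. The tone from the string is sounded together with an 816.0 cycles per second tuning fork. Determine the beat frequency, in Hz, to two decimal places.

10.70 Hz

For a string fixed at both ends, f_n = n·v/(2L) = 2·365.4/(2·0.442) = 826.6968 Hz.
f_beat = |826.6968 − 816.0| = 10.70 Hz.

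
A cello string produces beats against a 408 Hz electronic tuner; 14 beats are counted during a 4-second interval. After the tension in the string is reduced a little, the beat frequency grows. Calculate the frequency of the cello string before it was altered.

Beat frequency = 14/4 = 3.5 Hz.
|f − 408| = 3.5, so the cello string was at either 404.5 Hz or 411.5 Hz.
Lower tension means lower frequency; the adjustment lowers the cello string's frequency.
The beat rate rose, so the adjustment moved the cello string further from 408 Hz — it was already below the reference.

404.5 Hz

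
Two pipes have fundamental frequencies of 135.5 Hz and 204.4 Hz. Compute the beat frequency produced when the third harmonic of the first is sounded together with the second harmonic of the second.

Third harmonic of the first: 3·135.5 = 406.5 Hz.
Second harmonic of the second: 2·204.4 = 408.8 Hz.
f_beat = |406.5 − 408.8| = 2.3 Hz.

2.3 Hz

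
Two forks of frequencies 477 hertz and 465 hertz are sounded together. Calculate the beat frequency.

12 Hz

f_beat = |f₁ − f₂|.
|477 − 465| = 12 Hz.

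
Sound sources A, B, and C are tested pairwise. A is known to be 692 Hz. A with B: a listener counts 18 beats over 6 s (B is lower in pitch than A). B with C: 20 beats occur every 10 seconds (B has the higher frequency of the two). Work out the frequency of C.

687 Hz

A–B: Beat frequency = 18/6 = 3 Hz.
B is below A, so f_B = 692 − 3 = 689 Hz.
B–C: Beat frequency = 20/10 = 2 Hz.
C is below B, so f_C = 689 − 2 = 687 Hz.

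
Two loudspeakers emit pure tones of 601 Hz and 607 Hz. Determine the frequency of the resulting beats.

f_beat = |f₁ − f₂|.
|601 − 607| = 6 Hz.

6 Hz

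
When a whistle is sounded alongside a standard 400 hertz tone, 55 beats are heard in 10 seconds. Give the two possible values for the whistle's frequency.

Beat frequency = 55/10 = 5.5 Hz.
|f − 400| = 5.5, so f = 400 ± 5.5.

394.5 Hz or 405.5 Hz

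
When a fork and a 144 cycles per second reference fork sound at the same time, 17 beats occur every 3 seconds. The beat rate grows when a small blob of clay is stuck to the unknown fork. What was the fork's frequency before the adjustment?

Beat frequency = 17/3 = 5.6667 Hz.
|f − 144| = 5.6667, so the fork was at either 138.3333 Hz or 149.6667 Hz.
Adding mass to a fork lowers its frequency; the adjustment lowers the fork's frequency.
The beat rate rose, so the adjustment moved the fork further from 144 Hz — it was already below the reference.

138.3333 Hz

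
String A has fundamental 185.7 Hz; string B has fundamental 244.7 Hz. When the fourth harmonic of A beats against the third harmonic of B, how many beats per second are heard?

Fourth harmonic of the first: 4·185.7 = 742.8 Hz.
Third harmonic of the second: 3·244.7 = 734.1 Hz.
f_beat = |742.8 − 734.1| = 8.7 Hz.

8.7 Hz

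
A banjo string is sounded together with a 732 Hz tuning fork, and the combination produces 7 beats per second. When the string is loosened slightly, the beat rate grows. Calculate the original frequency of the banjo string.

|f − 732| = 7, so the banjo string was at either 725 Hz or 739 Hz.
Reducing tension lowers a string's frequency; the adjustment lowers the banjo string's frequency.
The beat rate rose, so the adjustment moved the banjo string further from 732 Hz — it was already below the reference.

725 Hz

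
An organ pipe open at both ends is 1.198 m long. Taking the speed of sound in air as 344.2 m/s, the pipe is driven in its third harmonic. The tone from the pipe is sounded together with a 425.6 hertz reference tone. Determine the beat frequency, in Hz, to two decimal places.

Open pipe: f_n = n·v/(2L) = 3·344.2/(2·1.198) = 430.9683 Hz.
f_beat = |430.9683 − 425.6| = 5.37 Hz.

5.37 Hz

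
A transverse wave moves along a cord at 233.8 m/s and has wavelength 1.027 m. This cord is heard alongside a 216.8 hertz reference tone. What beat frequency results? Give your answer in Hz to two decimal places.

10.85 Hz

Source frequency f = v/λ = 233.8/1.027 = 227.6534 Hz.
f_beat = |227.6534 − 216.8| = 10.85 Hz.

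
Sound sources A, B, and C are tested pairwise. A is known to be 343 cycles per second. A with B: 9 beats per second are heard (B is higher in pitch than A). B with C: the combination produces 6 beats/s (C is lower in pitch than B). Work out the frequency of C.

B is above A, so f_B = 343 + 9 = 352 Hz.
C is below B, so f_C = 352 − 6 = 346 Hz.

346 Hz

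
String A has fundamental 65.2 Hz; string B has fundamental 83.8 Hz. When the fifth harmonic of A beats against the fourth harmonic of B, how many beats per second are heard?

Fifth harmonic of the first: 5·65.2 = 326.0 Hz.
Fourth harmonic of the second: 4·83.8 = 335.2 Hz.
f_beat = |326.0 − 335.2| = 9.2 Hz.

9.2 Hz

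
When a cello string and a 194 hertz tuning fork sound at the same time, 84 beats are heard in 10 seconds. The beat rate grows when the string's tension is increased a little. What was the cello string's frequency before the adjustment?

Beat frequency = 84/10 = 8.4 Hz.
|f − 194| = 8.4, so the cello string was at either 185.6 Hz or 202.4 Hz.
Higher tension means higher frequency; the adjustment raises the cello string's frequency.
The beat rate rose, so the adjustment moved the cello string further from 194 Hz — it was already above the reference.

202.4 Hz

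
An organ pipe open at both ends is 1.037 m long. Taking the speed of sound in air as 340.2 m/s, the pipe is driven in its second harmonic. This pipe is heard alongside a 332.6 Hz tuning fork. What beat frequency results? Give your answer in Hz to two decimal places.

Open pipe: f_n = n·v/(2L) = 2·340.2/(2·1.037) = 328.0617 Hz.
f_beat = |328.0617 − 332.6| = 4.54 Hz.

4.54 Hz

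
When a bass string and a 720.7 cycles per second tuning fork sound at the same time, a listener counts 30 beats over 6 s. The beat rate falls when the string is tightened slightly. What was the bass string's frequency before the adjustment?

715.7 Hz

Beat frequency = 30/6 = 5 Hz.
|f − 720.7| = 5, so the bass string was at either 715.7 Hz or 725.7 Hz.
Increasing tension raises a string's frequency; the adjustment raises the bass string's frequency.
The beat rate fell, so the adjustment moved the bass string toward 720.7 Hz — it must have started below the reference.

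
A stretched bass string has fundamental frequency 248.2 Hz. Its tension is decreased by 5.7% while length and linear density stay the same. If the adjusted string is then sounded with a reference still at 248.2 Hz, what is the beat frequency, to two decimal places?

For a string, f ∝ √T, so the new frequency is 248.2·√0.943 = 241.0225 Hz.
f_beat = |241.0225 − 248.2| = 7.18 Hz.

7.18 Hz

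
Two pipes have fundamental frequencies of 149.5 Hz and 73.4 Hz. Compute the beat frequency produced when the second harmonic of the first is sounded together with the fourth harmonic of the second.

Second harmonic of the first: 2·149.5 = 299.0 Hz.
Fourth harmonic of the second: 4·73.4 = 293.6 Hz.
f_beat = |299.0 − 293.6| = 5.4 Hz.

5.4 Hz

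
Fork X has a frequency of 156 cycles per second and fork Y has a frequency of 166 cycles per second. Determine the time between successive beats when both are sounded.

0.100 s

f_beat = |156 − 166| = 10 Hz.
Beat period T = 1 / f_beat = 1 / 10 s.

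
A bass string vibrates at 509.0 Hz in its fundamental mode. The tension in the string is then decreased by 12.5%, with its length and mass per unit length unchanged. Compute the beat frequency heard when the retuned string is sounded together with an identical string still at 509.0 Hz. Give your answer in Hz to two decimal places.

For a string, f ∝ √T, so the new frequency is 509.0·√0.875 = 476.1259 Hz.
f_beat = |476.1259 − 509.0| = 32.87 Hz.

32.87 Hz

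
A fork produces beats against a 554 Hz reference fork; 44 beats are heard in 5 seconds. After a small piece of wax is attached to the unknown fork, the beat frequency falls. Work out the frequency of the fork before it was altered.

562.8 Hz

Beat frequency = 44/5 = 8.8 Hz.
|f − 554| = 8.8, so the fork was at either 545.2 Hz or 562.8 Hz.
Loading a fork with wax lowers its frequency; the adjustment lowers the fork's frequency.
The beat rate fell, so the adjustment moved the fork toward 554 Hz — it must have started above the reference.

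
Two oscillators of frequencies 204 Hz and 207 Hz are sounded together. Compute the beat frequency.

3 Hz

Beats arise from superposition of two nearby frequencies; the beat rate is |f₁ − f₂|.
|204 − 207| = 3 Hz.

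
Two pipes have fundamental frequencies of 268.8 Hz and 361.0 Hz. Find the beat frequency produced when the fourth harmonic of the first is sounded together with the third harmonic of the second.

Fourth harmonic of the first: 4·268.8 = 1075.2 Hz.
Third harmonic of the second: 3·361.0 = 1083.0 Hz.
f_beat = |1075.2 − 1083.0| = 7.8 Hz.

7.8 Hz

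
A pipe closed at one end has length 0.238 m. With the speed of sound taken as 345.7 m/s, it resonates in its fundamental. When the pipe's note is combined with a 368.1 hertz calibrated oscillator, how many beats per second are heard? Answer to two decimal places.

4.97 Hz

Closed pipe (odd harmonics): f_n = n·v/(4L) = 1·345.7/(4·0.238) = 363.1303 Hz.
f_beat = |363.1303 − 368.1| = 4.97 Hz.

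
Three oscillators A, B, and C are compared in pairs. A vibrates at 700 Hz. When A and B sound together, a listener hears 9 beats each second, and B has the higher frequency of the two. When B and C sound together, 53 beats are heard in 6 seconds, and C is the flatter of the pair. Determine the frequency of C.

B is above A, so f_B = 700 + 9 = 709 Hz.
B–C: Beat frequency = 53/6 = 8.8333 Hz.
C is below B, so f_C = 709 − 8.8333 = 700.1667 Hz.

700.1667 Hz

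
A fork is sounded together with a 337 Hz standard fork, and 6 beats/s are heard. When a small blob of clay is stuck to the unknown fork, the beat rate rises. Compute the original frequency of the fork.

331 Hz

|f − 337| = 6, so the fork was at either 331 Hz or 343 Hz.
Adding mass to a fork lowers its frequency; the adjustment lowers the fork's frequency.
The beat rate rose, so the adjustment moved the fork further from 337 Hz — it was already below the reference.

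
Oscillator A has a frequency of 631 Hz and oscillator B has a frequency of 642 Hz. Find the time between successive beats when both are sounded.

0.091 s

f_beat = |631 − 642| = 11 Hz.
Beat period T = 1 / f_beat = 1 / 11 s.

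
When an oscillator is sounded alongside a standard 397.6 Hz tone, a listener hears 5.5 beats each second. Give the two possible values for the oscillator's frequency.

392.1 Hz or 403.1 Hz

|f − 397.6| = 5.5, so f = 397.6 ± 5.5.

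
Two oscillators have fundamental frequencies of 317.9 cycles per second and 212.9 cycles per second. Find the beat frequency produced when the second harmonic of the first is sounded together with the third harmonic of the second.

Second harmonic of the first: 2·317.9 = 635.8 Hz.
Third harmonic of the second: 3·212.9 = 638.7 Hz.
f_beat = |635.8 − 638.7| = 2.9 Hz.

2.9 Hz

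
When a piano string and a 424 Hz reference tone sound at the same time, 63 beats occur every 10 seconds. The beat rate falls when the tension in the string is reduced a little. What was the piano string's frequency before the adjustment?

430.3 Hz

Beat frequency = 63/10 = 6.3 Hz.
|f − 424| = 6.3, so the piano string was at either 417.7 Hz or 430.3 Hz.
Lower tension means lower frequency; the adjustment lowers the piano string's frequency.
The beat rate fell, so the adjustment moved the piano string toward 424 Hz — it must have started above the reference.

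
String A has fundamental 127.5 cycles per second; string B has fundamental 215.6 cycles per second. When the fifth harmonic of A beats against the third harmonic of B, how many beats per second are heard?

Fifth harmonic of the first: 5·127.5 = 637.5 Hz.
Third harmonic of the second: 3·215.6 = 646.8 Hz.
f_beat = |637.5 − 646.8| = 9.3 Hz.

9.3 Hz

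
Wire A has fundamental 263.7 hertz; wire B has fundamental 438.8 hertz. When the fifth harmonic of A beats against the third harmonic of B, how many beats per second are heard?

Fifth harmonic of the first: 5·263.7 = 1318.5 Hz.
Third harmonic of the second: 3·438.8 = 1316.4 Hz.
f_beat = |1318.5 − 1316.4| = 2.1 Hz.

2.1 Hz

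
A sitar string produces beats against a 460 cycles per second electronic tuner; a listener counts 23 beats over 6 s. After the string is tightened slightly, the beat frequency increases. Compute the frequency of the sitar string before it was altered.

463.8333 Hz

Beat frequency = 23/6 = 3.8333 Hz.
|f − 460| = 3.8333, so the sitar string was at either 456.1667 Hz or 463.8333 Hz.
Increasing tension raises a string's frequency; the adjustment raises the sitar string's frequency.
The beat rate rose, so the adjustment moved the sitar string further from 460 Hz — it was already above the reference.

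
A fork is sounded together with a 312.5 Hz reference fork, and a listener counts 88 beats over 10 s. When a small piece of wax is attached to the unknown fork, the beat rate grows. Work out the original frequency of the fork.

303.7 Hz

Beat frequency = 88/10 = 8.8 Hz.
|f − 312.5| = 8.8, so the fork was at either 303.7 Hz or 321.3 Hz.
Loading a fork with wax lowers its frequency; the adjustment lowers the fork's frequency.
The beat rate rose, so the adjustment moved the fork further from 312.5 Hz — it was already below the reference.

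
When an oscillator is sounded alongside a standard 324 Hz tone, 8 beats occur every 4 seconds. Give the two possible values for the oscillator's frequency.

322 Hz or 326 Hz

Beat frequency = 8/4 = 2 Hz.
|f − 324| = 2, so f = 324 ± 2.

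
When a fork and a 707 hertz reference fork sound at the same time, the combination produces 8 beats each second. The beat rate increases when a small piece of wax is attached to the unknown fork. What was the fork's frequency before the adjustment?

699 Hz

|f − 707| = 8, so the fork was at either 699 Hz or 715 Hz.
Loading a fork with wax lowers its frequency; the adjustment lowers the fork's frequency.
The beat rate rose, so the adjustment moved the fork further from 707 Hz — it was already below the reference.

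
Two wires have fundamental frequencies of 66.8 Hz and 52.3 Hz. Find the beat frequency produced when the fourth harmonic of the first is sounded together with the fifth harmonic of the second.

5.7 Hz

Fourth harmonic of the first: 4·66.8 = 267.2 Hz.
Fifth harmonic of the second: 5·52.3 = 261.5 Hz.
f_beat = |267.2 − 261.5| = 5.7 Hz.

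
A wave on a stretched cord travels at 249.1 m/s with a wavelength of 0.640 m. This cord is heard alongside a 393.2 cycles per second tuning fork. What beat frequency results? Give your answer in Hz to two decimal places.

Source frequency f = v/λ = 249.1/0.640 = 389.2188 Hz.
f_beat = |389.2188 − 393.2| = 3.98 Hz.

3.98 Hz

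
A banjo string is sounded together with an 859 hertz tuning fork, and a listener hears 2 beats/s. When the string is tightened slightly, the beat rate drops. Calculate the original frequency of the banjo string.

857 Hz

|f − 859| = 2, so the banjo string was at either 857 Hz or 861 Hz.
Increasing tension raises a string's frequency; the adjustment raises the banjo string's frequency.
The beat rate fell, so the adjustment moved the banjo string toward 859 Hz — it must have started below the reference.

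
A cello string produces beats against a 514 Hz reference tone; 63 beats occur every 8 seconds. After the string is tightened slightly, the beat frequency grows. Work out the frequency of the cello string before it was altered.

Beat frequency = 63/8 = 7.875 Hz.
|f − 514| = 7.875, so the cello string was at either 506.125 Hz or 521.875 Hz.
Increasing tension raises a string's frequency; the adjustment raises the cello string's frequency.
The beat rate rose, so the adjustment moved the cello string further from 514 Hz — it was already above the reference.

521.875 Hz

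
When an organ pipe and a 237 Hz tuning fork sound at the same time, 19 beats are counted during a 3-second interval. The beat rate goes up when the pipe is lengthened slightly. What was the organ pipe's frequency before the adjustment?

Beat frequency = 19/3 = 6.3333 Hz.
|f − 237| = 6.3333, so the organ pipe was at either 230.6667 Hz or 243.3333 Hz.
A longer pipe has a lower fundamental; the adjustment lowers the organ pipe's frequency.
The beat rate rose, so the adjustment moved the organ pipe further from 237 Hz — it was already below the reference.

230.6667 Hz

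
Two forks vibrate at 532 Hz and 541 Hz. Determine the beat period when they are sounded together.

0.111 s

f_beat = |532 − 541| = 9 Hz.
Beat period T = 1 / f_beat = 1 / 9 s.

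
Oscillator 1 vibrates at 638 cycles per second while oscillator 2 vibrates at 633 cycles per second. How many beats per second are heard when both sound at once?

5 Hz

Beats arise from superposition of two nearby frequencies; the beat rate is |f₁ − f₂|.
|638 − 633| = 5 Hz.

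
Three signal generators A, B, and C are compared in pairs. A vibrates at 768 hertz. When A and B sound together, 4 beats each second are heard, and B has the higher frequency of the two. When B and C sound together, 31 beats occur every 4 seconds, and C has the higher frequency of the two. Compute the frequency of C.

B is above A, so f_B = 768 + 4 = 772 Hz.
B–C: Beat frequency = 31/4 = 7.75 Hz.
C is above B, so f_C = 772 + 7.75 = 779.75 Hz.

779.75 Hz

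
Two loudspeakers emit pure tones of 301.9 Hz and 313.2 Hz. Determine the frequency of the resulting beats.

11.3 Hz

Beats arise from superposition of two nearby frequencies; the beat rate is |f₁ − f₂|.
|301.9 − 313.2| = 11.3 Hz.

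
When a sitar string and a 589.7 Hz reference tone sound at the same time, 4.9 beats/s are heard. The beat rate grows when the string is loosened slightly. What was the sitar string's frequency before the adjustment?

584.8 Hz

|f − 589.7| = 4.9, so the sitar string was at either 584.8 Hz or 594.6 Hz.
Reducing tension lowers a string's frequency; the adjustment lowers the sitar string's frequency.
The beat rate rose, so the adjustment moved the sitar string further from 589.7 Hz — it was already below the reference.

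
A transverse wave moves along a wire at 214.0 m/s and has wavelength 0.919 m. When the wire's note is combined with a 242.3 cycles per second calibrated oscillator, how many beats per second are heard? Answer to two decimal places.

9.44 Hz

Source frequency f = v/λ = 214.0/0.919 = 232.8618 Hz.
f_beat = |232.8618 − 242.3| = 9.44 Hz.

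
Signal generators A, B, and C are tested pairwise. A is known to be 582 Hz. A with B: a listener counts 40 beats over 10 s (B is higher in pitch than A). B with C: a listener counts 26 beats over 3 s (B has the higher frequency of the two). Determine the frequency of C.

A–B: Beat frequency = 40/10 = 4 Hz.
B is above A, so f_B = 582 + 4 = 586 Hz.
B–C: Beat frequency = 26/3 = 8.6667 Hz.
C is below B, so f_C = 586 − 8.6667 = 577.3333 Hz.

577.3333 Hz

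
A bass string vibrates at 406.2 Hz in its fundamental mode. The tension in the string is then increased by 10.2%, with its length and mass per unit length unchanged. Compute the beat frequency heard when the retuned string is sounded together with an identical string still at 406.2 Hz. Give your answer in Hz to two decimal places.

For a string, f ∝ √T, so the new frequency is 406.2·√1.102 = 426.4133 Hz.
f_beat = |426.4133 − 406.2| = 20.21 Hz.

20.21 Hz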